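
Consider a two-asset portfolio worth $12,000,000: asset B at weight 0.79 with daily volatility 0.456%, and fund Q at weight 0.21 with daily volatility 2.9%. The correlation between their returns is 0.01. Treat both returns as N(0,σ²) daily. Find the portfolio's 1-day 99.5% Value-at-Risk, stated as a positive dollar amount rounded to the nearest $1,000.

$220,000

σ_p² = 0.79²·0.456² + 0.21²·2.9² + 2·0.01·0.79·0.21·0.456·2.9 = 0.5050 (%²).
σ_p = √0.5050 = 0.711%.
At 99.5%, z = 2.576.
VaR = 2.576 × 0.711% = 1.832%; on $12,000,000 that is $219,840.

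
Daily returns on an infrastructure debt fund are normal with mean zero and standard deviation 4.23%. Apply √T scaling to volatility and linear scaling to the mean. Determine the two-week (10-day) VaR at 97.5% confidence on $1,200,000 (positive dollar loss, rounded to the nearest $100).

At 97.5%, z = 1.960.
σ_{10d} = 4.23% × √10 = 13.376%.
VaR = 1.960 × 13.376% = 26.217%.
On $1,200,000: 0.26217 × $1,200,000 = $314,604.

$314,600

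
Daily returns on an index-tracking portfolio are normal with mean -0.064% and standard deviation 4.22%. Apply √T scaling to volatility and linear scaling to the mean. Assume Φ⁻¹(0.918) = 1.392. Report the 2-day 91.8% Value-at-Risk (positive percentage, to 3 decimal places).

σ_{2d} = 4.22% × √2 = 5.968%; μ_{2d} = 2 × -0.064% = -0.128%.
VaR = −(-0.128%) + 1.392 × 5.968% = 8.435%.

8.435%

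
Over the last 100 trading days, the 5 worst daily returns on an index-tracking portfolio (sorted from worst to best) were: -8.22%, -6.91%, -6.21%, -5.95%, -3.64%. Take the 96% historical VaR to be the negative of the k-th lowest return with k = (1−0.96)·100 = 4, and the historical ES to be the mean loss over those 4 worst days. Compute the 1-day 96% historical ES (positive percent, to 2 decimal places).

6.82%

The 4 worst returns sum to -27.29%.
ES = −(-27.29%) / 4 = 6.8225% ≈ 6.82%.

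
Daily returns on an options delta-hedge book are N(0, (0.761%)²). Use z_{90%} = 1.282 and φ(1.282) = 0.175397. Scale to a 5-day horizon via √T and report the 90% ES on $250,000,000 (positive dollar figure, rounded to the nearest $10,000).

$7,460,000

σ_{5d} = 0.761% × √5 = 1.702%.
ES multiplier = φ(z)/(1−α) = 0.175397/0.1 = 1.754.
ES = 1.702% × 1.754 = 2.985%; on $250,000,000: $7,462,500.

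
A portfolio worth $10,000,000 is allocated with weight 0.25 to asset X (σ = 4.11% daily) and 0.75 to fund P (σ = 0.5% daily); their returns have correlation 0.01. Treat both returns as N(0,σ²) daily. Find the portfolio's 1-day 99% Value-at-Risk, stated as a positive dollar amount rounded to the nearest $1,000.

σ_p² = 0.25²·4.11² + 0.75²·0.5² + 2·0.01·0.25·0.75·4.11·0.5 = 1.2041 (%²).
σ_p = √1.2041 = 1.097%.
At 99%, z = 2.326.
VaR = 2.326 × 1.097% = 2.552%; on $10,000,000 that is $255,200.

$255,000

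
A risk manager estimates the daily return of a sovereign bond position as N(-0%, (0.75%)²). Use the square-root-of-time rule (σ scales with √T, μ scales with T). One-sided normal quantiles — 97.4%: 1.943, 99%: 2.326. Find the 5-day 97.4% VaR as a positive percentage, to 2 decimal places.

3.26%

σ_{5d} = 0.75% × √5 = 1.677%.
VaR = 1.943 × 1.677% = 3.258%.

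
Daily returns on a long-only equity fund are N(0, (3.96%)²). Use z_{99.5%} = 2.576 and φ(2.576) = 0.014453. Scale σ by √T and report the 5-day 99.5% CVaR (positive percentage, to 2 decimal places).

σ_{5d} = 3.96% × √5 = 8.855%.
ES multiplier = φ(z)/(1−α) = 0.014453/0.005 = 2.891.
ES = 8.855% × 2.891 = 25.600%.

25.60%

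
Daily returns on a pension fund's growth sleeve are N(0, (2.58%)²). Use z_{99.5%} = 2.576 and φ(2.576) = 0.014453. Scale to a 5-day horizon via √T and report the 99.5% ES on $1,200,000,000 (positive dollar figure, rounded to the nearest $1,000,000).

$200,000,000

σ_{5d} = 2.58% × √5 = 5.769%.
ES multiplier = φ(z)/(1−α) = 0.014453/0.005 = 2.891.
ES = 5.769% × 2.891 = 16.678%; on $1,200,000,000: $200,136,000.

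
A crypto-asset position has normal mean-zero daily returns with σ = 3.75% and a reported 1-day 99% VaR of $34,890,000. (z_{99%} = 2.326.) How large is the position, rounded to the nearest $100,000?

$400,000,000

VaR as a fraction of value: z·σ = 2.326 × 3.75% = 8.7225%.
Position = $34,890,000 / 0.087225 = $400,000,000.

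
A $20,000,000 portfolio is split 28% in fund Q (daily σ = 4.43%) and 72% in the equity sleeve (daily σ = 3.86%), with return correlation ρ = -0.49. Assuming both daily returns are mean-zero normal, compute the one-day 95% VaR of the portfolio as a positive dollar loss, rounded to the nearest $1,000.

σ_p² = 0.28²·4.43² + 0.72²·3.86² + 2·-0.49·0.28·0.72·4.43·3.86 = 5.8842 (%²).
σ_p = √5.8842 = 2.426%.
At 95%, z = 1.645.
VaR = 1.645 × 2.426% = 3.991%; on $20,000,000 that is $798,200.

$798,000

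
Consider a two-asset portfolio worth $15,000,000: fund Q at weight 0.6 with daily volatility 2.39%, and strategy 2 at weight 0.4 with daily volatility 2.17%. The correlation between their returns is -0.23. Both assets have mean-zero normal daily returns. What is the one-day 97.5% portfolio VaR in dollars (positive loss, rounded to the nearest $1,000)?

σ_p² = 0.6²·2.39² + 0.4²·2.17² + 2·-0.23·0.6·0.4·2.39·2.17 = 2.2372 (%²).
σ_p = √2.2372 = 1.496%.
At 97.5%, z = 1.960.
VaR = 1.960 × 1.496% = 2.932%; on $15,000,000 that is $439,800.

$440,000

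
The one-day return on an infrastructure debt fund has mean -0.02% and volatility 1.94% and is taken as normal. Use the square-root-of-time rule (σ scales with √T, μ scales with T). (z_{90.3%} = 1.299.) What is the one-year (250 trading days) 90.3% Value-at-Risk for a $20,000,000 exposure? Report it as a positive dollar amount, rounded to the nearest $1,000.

σ_{250d} = 1.94% × √250 = 30.674%; μ_{250d} = 250 × -0.02% = -5.000%.
VaR = −(-5.000%) + 1.299 × 30.674% = 44.846%.
On $20,000,000: 0.44846 × $20,000,000 = $8,969,200.

$8,969,000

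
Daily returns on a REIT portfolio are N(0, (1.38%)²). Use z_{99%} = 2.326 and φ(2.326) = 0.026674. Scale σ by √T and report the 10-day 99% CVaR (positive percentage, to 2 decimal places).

11.64%

σ_{10d} = 1.38% × √10 = 4.364%.
ES multiplier = φ(z)/(1−α) = 0.026674/0.01 = 2.667.
ES = 4.364% × 2.667 = 11.639%.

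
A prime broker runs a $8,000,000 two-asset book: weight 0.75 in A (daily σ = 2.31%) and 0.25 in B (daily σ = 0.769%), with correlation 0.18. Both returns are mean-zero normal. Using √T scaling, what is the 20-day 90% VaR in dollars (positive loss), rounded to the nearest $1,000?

σ_p = √(0.75²·2.31² + 0.25²·0.769² + 2·0.18·0.75·0.25·2.31·0.769) = 1.777%.
σ_{20d} = 1.777% × √20 = 7.947%.
z(90%) = 1.282.
VaR = 1.282 × 7.947% = 10.188%; on $8,000,000 that is $815,040.

$815,000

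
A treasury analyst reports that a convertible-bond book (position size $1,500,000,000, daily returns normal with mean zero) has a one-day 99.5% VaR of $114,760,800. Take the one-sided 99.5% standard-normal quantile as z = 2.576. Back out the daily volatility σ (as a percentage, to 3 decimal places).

VaR as a fraction: $114,760,800 / $1,500,000,000 = 7.651%.
σ = VaR / z = 7.651% / 2.576 = 2.970%.

2.970%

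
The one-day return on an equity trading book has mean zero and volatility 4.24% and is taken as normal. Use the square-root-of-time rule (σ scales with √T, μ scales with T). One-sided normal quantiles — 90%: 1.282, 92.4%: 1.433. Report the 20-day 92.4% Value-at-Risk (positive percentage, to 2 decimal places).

σ_{20d} = 4.24% × √20 = 18.962%.
VaR = 1.433 × 18.962% = 27.173%.

27.17%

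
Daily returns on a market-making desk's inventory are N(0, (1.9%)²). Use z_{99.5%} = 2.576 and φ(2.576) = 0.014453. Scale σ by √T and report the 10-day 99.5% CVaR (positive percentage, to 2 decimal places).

σ_{10d} = 1.9% × √10 = 6.008%.
ES multiplier = φ(z)/(1−α) = 0.014453/0.005 = 2.891.
ES = 6.008% × 2.891 = 17.369%.

17.37%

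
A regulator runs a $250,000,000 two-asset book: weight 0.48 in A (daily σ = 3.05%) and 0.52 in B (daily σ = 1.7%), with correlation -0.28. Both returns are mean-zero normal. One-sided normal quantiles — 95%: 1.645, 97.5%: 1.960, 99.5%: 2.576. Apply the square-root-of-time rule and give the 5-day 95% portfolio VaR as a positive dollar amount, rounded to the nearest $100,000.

$13,600,000

σ_p = √(0.48²·3.05² + 0.52²·1.7² + 2·-0.28·0.48·0.52·3.05·1.7) = 1.483%.
σ_{5d} = 1.483% × √5 = 3.316%.
VaR = 1.645 × 3.316% = 5.455%; on $250,000,000 that is $13,637,500.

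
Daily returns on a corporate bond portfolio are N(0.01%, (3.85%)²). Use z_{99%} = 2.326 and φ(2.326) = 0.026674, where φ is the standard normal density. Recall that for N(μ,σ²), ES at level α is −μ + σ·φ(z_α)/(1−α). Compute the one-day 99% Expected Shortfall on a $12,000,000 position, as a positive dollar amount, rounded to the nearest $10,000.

$1,230,000

Tail multiplier: φ(z)/(1−α) = 0.026674 / 0.01 = 2.667.
ES = −(0.01%) + 3.85% × 2.667 = 10.258%.
On $12,000,000: 0.10258 × $12,000,000 = $1,230,960.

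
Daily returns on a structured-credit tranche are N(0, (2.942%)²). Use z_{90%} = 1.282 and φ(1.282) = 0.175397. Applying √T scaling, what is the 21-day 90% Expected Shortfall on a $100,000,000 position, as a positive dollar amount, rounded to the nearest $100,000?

σ_{21d} = 2.942% × √21 = 13.482%.
ES multiplier = φ(z)/(1−α) = 0.175397/0.1 = 1.754.
ES = 13.482% × 1.754 = 23.647%; on $100,000,000: $23,647,000.

$23,600,000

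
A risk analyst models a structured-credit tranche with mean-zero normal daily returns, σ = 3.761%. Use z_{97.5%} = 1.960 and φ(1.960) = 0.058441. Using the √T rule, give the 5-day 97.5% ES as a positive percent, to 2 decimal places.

19.66%

σ_{5d} = 3.761% × √5 = 8.410%.
ES multiplier = φ(z)/(1−α) = 0.058441/0.025 = 2.338.
ES = 8.410% × 2.338 = 19.663%.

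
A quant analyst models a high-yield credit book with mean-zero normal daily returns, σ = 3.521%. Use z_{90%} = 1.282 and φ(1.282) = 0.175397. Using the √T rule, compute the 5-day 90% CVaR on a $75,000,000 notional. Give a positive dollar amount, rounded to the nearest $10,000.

σ_{5d} = 3.521% × √5 = 7.873%.
ES multiplier = φ(z)/(1−α) = 0.175397/0.1 = 1.754.
ES = 7.873% × 1.754 = 13.809%; on $75,000,000: $10,356,750.

$10,360,000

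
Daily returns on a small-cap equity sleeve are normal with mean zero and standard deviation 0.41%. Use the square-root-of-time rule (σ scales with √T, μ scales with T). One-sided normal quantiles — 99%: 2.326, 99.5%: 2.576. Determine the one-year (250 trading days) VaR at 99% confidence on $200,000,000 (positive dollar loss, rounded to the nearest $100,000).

σ_{250d} = 0.41% × √250 = 6.483%.
VaR = 2.326 × 6.483% = 15.079%.
On $200,000,000: 0.15079 × $200,000,000 = $30,158,000.

$30,200,000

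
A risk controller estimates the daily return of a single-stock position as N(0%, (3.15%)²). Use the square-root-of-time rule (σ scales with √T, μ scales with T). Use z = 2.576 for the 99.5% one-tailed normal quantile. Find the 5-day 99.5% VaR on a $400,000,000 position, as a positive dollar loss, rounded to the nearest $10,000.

σ_{5d} = 3.15% × √5 = 7.044%.
VaR = 2.576 × 7.044% = 18.145%.
On $400,000,000: 0.18145 × $400,000,000 = $72,580,000.

$72,580,000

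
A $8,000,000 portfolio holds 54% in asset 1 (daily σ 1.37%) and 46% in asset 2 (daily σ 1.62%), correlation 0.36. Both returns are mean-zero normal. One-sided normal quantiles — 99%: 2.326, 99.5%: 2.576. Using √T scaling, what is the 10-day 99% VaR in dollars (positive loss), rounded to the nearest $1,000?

$721,000

σ_p = √(0.54²·1.37² + 0.46²·1.62² + 2·0.36·0.54·0.46·1.37·1.62) = 1.225%.
σ_{10d} = 1.225% × √10 = 3.874%.
VaR = 2.326 × 3.874% = 9.011%; on $8,000,000 that is $720,880.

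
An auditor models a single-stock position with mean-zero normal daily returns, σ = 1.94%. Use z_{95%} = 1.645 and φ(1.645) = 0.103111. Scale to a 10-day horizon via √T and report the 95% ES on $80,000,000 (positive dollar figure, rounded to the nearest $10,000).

$10,120,000

σ_{10d} = 1.94% × √10 = 6.135%.
ES multiplier = φ(z)/(1−α) = 0.103111/0.05 = 2.062.
ES = 6.135% × 2.062 = 12.650%; on $80,000,000: $10,120,000.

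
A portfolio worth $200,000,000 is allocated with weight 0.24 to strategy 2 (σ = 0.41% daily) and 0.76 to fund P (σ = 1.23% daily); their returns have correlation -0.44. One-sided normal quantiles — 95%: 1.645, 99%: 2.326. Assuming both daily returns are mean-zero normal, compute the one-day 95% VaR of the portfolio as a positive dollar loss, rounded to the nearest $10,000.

σ_p² = 0.24²·0.41² + 0.76²·1.23² + 2·-0.44·0.24·0.76·0.41·1.23 = 0.8026 (%²).
σ_p = √0.8026 = 0.896%.
VaR = 1.645 × 0.896% = 1.474%; on $200,000,000 that is $2,948,000.

$2,950,000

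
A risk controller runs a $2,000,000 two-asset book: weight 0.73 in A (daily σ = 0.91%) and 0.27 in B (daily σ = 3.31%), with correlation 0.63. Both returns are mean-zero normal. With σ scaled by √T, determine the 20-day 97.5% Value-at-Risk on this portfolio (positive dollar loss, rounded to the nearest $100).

$247,200

σ_p = √(0.73²·0.91² + 0.27²·3.31² + 2·0.63·0.73·0.27·0.91·3.31) = 1.410%.
σ_{20d} = 1.410% × √20 = 6.306%.
z(97.5%) = 1.960.
VaR = 1.960 × 6.306% = 12.360%; on $2,000,000 that is $247,200.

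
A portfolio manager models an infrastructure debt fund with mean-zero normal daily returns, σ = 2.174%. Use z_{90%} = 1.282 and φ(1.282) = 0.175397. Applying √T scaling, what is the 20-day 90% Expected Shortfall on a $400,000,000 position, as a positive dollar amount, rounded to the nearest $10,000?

$68,210,000

σ_{20d} = 2.174% × √20 = 9.722%.
ES multiplier = φ(z)/(1−α) = 0.175397/0.1 = 1.754.
ES = 9.722% × 1.754 = 17.052%; on $400,000,000: $68,208,000.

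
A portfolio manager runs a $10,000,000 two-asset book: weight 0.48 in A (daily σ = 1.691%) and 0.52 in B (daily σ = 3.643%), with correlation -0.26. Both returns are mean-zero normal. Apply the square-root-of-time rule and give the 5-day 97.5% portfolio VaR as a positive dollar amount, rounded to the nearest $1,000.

$814,000

σ_p = √(0.48²·1.691² + 0.52²·3.643² + 2·-0.26·0.48·0.52·1.691·3.643) = 1.857%.
σ_{5d} = 1.857% × √5 = 4.152%.
z(97.5%) = 1.960.
VaR = 1.960 × 4.152% = 8.138%; on $10,000,000 that is $813,800.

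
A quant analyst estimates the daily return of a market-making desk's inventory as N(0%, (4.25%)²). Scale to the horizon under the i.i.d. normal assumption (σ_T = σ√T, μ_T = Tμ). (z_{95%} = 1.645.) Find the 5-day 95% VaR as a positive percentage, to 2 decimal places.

15.63%

σ_{5d} = 4.25% × √5 = 9.503%.
VaR = 1.645 × 9.503% = 15.632%.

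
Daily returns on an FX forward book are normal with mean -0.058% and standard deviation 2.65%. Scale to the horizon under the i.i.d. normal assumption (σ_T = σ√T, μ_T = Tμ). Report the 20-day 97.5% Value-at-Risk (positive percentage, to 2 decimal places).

At 97.5%, z = 1.960.
σ_{20d} = 2.65% × √20 = 11.851%; μ_{20d} = 20 × -0.058% = -1.160%.
VaR = −(-1.160%) + 1.960 × 11.851% = 24.388%.

24.39%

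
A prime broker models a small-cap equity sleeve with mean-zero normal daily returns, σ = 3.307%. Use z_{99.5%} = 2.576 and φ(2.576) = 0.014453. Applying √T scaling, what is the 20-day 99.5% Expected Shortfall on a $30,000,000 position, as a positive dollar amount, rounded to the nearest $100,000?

σ_{20d} = 3.307% × √20 = 14.789%.
ES multiplier = φ(z)/(1−α) = 0.014453/0.005 = 2.891.
ES = 14.789% × 2.891 = 42.755%; on $30,000,000: $12,826,500.

$12,800,000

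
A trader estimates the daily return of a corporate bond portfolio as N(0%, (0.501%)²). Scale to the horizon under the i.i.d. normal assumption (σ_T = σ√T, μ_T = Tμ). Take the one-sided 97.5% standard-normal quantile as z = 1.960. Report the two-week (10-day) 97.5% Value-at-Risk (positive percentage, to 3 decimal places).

3.105%

σ_{10d} = 0.501% × √10 = 1.584%.
VaR = 1.960 × 1.584% = 3.105%.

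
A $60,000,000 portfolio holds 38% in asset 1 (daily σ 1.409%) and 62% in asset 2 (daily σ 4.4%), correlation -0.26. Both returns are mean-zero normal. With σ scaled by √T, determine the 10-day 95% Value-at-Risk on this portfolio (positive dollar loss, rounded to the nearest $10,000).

σ_p = √(0.38²·1.409² + 0.62²·4.4² + 2·-0.26·0.38·0.62·1.409·4.4) = 2.640%.
σ_{10d} = 2.640% × √10 = 8.348%.
z(95%) = 1.645.
VaR = 1.645 × 8.348% = 13.732%; on $60,000,000 that is $8,239,200.

$8,240,000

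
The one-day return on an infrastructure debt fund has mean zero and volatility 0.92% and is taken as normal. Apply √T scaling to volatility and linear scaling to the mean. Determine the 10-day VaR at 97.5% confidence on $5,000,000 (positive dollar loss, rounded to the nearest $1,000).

At 97.5%, z = 1.960.
σ_{10d} = 0.92% × √10 = 2.909%.
VaR = 1.960 × 2.909% = 5.702%.
On $5,000,000: 0.05702 × $5,000,000 = $285,100.

$285,000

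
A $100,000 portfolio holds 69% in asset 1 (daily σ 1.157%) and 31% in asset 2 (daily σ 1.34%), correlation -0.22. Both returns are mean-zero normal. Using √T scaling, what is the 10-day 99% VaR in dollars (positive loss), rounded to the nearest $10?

$5,990

σ_p = √(0.69²·1.157² + 0.31²·1.34² + 2·-0.22·0.69·0.31·1.157·1.34) = 0.815%.
σ_{10d} = 0.815% × √10 = 2.577%.
z(99%) = 2.326.
VaR = 2.326 × 2.577% = 5.994%; on $100,000 that is $5,994.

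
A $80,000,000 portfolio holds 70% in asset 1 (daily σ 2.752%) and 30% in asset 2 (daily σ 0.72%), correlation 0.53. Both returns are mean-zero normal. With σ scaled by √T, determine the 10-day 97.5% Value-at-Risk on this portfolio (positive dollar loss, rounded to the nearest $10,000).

σ_p = √(0.7²·2.752² + 0.3²·0.72² + 2·0.53·0.7·0.3·2.752·0.72) = 2.049%.
σ_{10d} = 2.049% × √10 = 6.480%.
z(97.5%) = 1.960.
VaR = 1.960 × 6.480% = 12.701%; on $80,000,000 that is $10,160,800.

$10,160,000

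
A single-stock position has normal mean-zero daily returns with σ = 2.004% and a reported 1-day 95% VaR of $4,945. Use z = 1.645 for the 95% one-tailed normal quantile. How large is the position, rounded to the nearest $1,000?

$150,000

VaR as a fraction of value: z·σ = 1.645 × 2.004% = 3.29658%.
Position = $4,945 / 0.0329658 = $150,004.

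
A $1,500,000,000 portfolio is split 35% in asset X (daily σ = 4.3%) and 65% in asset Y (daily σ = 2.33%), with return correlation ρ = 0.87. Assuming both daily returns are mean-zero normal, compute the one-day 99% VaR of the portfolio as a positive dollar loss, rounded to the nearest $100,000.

σ_p² = 0.35²·4.3² + 0.65²·2.33² + 2·0.87·0.35·0.65·4.3·2.33 = 8.5248 (%²).
σ_p = √8.5248 = 2.920%.
At 99%, z = 2.326.
VaR = 2.326 × 2.920% = 6.792%; on $1,500,000,000 that is $101,880,000.

$101,900,000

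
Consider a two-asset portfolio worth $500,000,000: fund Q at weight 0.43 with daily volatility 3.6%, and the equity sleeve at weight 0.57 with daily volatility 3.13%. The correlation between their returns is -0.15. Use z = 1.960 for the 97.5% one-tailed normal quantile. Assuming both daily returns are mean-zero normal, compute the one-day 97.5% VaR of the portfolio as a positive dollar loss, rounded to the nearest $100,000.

σ_p² = 0.43²·3.6² + 0.57²·3.13² + 2·-0.15·0.43·0.57·3.6·3.13 = 4.7508 (%²).
σ_p = √4.7508 = 2.180%.
VaR = 1.960 × 2.180% = 4.273%; on $500,000,000 that is $21,365,000.

$21,400,000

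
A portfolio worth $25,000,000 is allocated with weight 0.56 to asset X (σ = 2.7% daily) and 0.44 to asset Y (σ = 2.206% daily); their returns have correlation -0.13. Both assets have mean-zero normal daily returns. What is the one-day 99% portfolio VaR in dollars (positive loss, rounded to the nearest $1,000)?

σ_p² = 0.56²·2.7² + 0.44²·2.206² + 2·-0.13·0.56·0.44·2.7·2.206 = 2.8467 (%²).
σ_p = √2.8467 = 1.687%.
At 99%, z = 2.326.
VaR = 2.326 × 1.687% = 3.924%; on $25,000,000 that is $981,000.

$981,000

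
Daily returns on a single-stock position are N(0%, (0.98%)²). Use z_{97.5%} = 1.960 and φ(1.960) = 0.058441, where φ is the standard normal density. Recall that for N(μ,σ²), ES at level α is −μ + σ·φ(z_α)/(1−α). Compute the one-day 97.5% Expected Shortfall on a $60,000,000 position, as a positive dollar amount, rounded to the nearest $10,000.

$1,370,000

Tail multiplier: φ(z)/(1−α) = 0.058441 / 0.025 = 2.338.
ES = 0.98% × 2.338 = 2.291%.
On $60,000,000: 0.02291 × $60,000,000 = $1,374,600.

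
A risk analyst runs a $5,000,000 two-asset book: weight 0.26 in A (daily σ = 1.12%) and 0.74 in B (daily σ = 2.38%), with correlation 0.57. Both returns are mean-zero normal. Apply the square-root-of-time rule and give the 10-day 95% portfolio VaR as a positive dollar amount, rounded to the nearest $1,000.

σ_p = √(0.26²·1.12² + 0.74²·2.38² + 2·0.57·0.26·0.74·1.12·2.38) = 1.942%.
σ_{10d} = 1.942% × √10 = 6.141%.
z(95%) = 1.645.
VaR = 1.645 × 6.141% = 10.102%; on $5,000,000 that is $505,100.

$505,000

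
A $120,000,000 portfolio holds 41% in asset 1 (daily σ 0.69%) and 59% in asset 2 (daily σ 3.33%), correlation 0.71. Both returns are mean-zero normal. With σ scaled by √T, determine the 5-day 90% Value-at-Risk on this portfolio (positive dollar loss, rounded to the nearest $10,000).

$7,480,000

σ_p = √(0.41²·0.69² + 0.59²·3.33² + 2·0.71·0.41·0.59·0.69·3.33) = 2.175%.
σ_{5d} = 2.175% × √5 = 4.863%.
z(90%) = 1.282.
VaR = 1.282 × 4.863% = 6.234%; on $120,000,000 that is $7,480,800.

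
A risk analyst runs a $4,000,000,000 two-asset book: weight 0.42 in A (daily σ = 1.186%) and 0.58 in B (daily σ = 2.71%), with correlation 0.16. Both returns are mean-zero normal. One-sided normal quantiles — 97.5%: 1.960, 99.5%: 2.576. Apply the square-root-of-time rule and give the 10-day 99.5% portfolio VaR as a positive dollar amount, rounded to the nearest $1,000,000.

$561,000,000

σ_p = √(0.42²·1.186² + 0.58²·2.71² + 2·0.16·0.42·0.58·1.186·2.71) = 1.723%.
σ_{10d} = 1.723% × √10 = 5.449%.
VaR = 2.576 × 5.449% = 14.037%; on $4,000,000,000 that is $561,480,000.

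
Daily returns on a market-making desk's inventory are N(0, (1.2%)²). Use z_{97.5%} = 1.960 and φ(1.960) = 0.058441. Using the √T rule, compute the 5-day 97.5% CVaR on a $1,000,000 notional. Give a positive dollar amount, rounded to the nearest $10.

$62,730

σ_{5d} = 1.2% × √5 = 2.683%.
ES multiplier = φ(z)/(1−α) = 0.058441/0.025 = 2.338.
ES = 2.683% × 2.338 = 6.273%; on $1,000,000: $62,730.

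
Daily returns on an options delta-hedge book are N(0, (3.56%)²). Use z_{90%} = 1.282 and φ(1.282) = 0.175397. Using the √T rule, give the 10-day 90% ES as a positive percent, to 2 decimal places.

σ_{10d} = 3.56% × √10 = 11.258%.
ES multiplier = φ(z)/(1−α) = 0.175397/0.1 = 1.754.
ES = 11.258% × 1.754 = 19.747%.

19.75%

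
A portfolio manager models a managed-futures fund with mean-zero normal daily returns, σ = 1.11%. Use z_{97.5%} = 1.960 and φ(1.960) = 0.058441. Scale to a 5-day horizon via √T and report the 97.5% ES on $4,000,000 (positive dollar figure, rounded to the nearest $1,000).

σ_{5d} = 1.11% × √5 = 2.482%.
ES multiplier = φ(z)/(1−α) = 0.058441/0.025 = 2.338.
ES = 2.482% × 2.338 = 5.803%; on $4,000,000: $232,120.

$232,000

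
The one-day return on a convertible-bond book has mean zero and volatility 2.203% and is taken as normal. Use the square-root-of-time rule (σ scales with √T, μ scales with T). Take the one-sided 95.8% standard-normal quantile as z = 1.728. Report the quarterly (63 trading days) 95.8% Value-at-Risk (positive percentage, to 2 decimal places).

30.22%

σ_{63d} = 2.203% × √63 = 17.486%.
VaR = 1.728 × 17.486% = 30.216%.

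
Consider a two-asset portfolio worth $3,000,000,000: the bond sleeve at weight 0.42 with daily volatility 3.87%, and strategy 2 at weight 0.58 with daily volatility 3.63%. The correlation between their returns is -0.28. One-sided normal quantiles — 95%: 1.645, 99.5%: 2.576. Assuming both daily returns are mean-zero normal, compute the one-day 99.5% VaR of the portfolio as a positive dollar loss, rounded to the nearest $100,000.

σ_p² = 0.42²·3.87² + 0.58²·3.63² + 2·-0.28·0.42·0.58·3.87·3.63 = 5.1582 (%²).
σ_p = √5.1582 = 2.271%.
VaR = 2.576 × 2.271% = 5.850%; on $3,000,000,000 that is $175,500,000.

$175,500,000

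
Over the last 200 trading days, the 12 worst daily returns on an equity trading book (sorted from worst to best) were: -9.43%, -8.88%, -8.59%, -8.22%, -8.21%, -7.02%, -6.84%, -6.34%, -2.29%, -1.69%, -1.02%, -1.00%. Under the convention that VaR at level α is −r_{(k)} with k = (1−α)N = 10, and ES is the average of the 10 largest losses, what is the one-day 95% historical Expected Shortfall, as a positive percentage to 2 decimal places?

The 10 worst returns sum to -67.51%.
ES = −(-67.51%) / 10 = 6.751% ≈ 6.75%.

6.75%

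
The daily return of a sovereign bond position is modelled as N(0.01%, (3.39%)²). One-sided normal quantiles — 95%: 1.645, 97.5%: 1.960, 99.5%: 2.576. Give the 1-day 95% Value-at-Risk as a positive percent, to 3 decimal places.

VaR = −μ + z·σ = −(0.01%) + 1.645 × 3.39% = 5.567%.

5.567%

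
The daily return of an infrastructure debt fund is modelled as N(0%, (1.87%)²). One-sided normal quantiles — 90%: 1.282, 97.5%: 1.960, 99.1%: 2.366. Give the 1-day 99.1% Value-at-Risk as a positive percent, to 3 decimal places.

4.424%

VaR = z·σ = 2.366 × 1.87% = 4.424%.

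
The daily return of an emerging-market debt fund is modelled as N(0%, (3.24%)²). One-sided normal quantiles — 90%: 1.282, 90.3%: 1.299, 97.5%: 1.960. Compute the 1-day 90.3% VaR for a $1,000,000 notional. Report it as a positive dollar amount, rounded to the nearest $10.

$42,090

VaR = z·σ = 1.299 × 3.24% = 4.209%.
On $1,000,000: 0.04209 × $1,000,000 = $42,090.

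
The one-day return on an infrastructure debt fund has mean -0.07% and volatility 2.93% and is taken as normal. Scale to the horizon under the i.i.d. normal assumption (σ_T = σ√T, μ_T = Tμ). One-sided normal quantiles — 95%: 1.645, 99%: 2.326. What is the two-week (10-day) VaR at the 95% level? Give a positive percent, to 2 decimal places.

σ_{10d} = 2.93% × √10 = 9.265%; μ_{10d} = 10 × -0.07% = -0.700%.
VaR = −(-0.700%) + 1.645 × 9.265% = 15.941%.

15.94%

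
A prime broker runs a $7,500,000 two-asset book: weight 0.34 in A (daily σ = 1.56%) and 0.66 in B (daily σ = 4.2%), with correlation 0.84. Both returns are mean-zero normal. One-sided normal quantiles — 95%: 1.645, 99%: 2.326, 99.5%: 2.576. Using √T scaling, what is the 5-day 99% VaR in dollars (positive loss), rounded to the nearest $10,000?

$1,260,000

σ_p = √(0.34²·1.56² + 0.66²·4.2² + 2·0.84·0.34·0.66·1.56·4.2) = 3.230%.
σ_{5d} = 3.230% × √5 = 7.222%.
VaR = 2.326 × 7.222% = 16.798%; on $7,500,000 that is $1,259,850.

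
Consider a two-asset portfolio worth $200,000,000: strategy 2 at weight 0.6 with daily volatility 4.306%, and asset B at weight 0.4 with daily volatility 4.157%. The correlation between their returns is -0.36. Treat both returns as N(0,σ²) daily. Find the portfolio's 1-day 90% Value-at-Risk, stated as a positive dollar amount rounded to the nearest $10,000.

σ_p² = 0.6²·4.306² + 0.4²·4.157² + 2·-0.36·0.6·0.4·4.306·4.157 = 6.3468 (%²).
σ_p = √6.3468 = 2.519%.
At 90%, z = 1.282.
VaR = 1.282 × 2.519% = 3.229%; on $200,000,000 that is $6,458,000.

$6,460,000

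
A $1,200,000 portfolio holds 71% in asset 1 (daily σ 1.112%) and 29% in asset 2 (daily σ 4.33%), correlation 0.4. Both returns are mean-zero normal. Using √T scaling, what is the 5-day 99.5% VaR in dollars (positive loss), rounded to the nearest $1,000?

σ_p = √(0.71²·1.112² + 0.29²·4.33² + 2·0.4·0.71·0.29·1.112·4.33) = 1.730%.
σ_{5d} = 1.730% × √5 = 3.868%.
z(99.5%) = 2.576.
VaR = 2.576 × 3.868% = 9.964%; on $1,200,000 that is $119,568.

$120,000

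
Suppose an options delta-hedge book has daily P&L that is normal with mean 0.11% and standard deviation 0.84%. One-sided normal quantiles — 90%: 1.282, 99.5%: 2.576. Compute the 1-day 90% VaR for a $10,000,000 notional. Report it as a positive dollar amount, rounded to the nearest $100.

VaR = −μ + z·σ = −(0.11%) + 1.282 × 0.84% = 0.967%.
On $10,000,000: 0.00967 × $10,000,000 = $96,700.

$96,700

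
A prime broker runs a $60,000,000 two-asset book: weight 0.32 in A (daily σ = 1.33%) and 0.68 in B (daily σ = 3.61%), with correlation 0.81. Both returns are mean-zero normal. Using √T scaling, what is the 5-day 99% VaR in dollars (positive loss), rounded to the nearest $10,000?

$8,770,000

σ_p = √(0.32²·1.33² + 0.68²·3.61² + 2·0.81·0.32·0.68·1.33·3.61) = 2.811%.
σ_{5d} = 2.811% × √5 = 6.286%.
z(99%) = 2.326.
VaR = 2.326 × 6.286% = 14.621%; on $60,000,000 that is $8,772,600.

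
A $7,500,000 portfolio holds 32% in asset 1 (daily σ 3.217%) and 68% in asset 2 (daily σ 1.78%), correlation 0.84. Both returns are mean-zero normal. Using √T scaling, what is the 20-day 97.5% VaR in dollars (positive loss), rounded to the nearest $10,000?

σ_p = √(0.32²·3.217² + 0.68²·1.78² + 2·0.84·0.32·0.68·3.217·1.78) = 2.149%.
σ_{20d} = 2.149% × √20 = 9.611%.
z(97.5%) = 1.960.
VaR = 1.960 × 9.611% = 18.838%; on $7,500,000 that is $1,412,850.

$1,410,000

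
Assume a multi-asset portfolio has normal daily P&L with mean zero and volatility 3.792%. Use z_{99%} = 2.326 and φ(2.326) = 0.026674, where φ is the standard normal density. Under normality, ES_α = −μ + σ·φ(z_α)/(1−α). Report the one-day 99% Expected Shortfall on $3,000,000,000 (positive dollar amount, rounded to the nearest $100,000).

Tail multiplier: φ(z)/(1−α) = 0.026674 / 0.01 = 2.667.
ES = 3.792% × 2.667 = 10.113%.
On $3,000,000,000: 0.10113 × $3,000,000,000 = $303,390,000.

$303,400,000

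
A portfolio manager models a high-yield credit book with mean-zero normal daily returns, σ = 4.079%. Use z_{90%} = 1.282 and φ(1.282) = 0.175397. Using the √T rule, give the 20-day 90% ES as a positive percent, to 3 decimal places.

σ_{20d} = 4.079% × √20 = 18.242%.
ES multiplier = φ(z)/(1−α) = 0.175397/0.1 = 1.754.
ES = 18.242% × 1.754 = 31.996%.

31.996%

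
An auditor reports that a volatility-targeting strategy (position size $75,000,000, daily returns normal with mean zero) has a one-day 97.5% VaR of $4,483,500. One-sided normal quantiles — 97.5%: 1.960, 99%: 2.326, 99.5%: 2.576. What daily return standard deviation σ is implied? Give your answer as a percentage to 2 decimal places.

3.05%

VaR as a fraction: $4,483,500 / $75,000,000 = 5.978%.
σ = VaR / z = 5.978% / 1.960 = 3.050%.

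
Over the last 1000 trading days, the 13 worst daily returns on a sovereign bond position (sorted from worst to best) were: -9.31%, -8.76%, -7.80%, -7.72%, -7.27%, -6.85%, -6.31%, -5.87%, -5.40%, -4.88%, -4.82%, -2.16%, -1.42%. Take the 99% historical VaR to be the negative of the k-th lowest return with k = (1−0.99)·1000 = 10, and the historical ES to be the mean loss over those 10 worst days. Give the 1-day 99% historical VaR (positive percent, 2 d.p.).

4.88%

k = 10; the 10th lowest return is -4.88%, so VaR = 4.88%.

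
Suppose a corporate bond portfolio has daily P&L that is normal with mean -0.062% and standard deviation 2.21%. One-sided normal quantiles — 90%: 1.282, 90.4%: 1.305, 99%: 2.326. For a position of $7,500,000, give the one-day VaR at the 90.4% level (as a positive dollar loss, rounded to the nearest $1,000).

$221,000

VaR = −μ + z·σ = −(-0.062%) + 1.305 × 2.21% = 2.946%.
On $7,500,000: 0.02946 × $7,500,000 = $220,950.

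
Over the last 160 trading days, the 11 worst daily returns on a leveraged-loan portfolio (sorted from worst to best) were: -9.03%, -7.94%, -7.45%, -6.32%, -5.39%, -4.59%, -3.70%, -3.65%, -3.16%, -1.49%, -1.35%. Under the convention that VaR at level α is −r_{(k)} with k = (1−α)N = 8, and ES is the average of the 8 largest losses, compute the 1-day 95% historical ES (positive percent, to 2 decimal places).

6.01%

The 8 worst returns sum to -48.07%.
ES = −(-48.07%) / 8 = 6.00875% ≈ 6.01%.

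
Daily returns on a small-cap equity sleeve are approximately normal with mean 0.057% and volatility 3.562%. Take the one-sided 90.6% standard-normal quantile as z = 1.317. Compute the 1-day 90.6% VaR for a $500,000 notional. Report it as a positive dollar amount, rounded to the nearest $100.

$23,200

VaR = −μ + z·σ = −(0.057%) + 1.317 × 3.562% = 4.634%.
On $500,000: 0.04634 × $500,000 = $23,170.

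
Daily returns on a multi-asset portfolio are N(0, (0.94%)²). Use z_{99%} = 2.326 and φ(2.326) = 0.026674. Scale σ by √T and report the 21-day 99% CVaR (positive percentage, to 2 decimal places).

11.49%

σ_{21d} = 0.94% × √21 = 4.308%.
ES multiplier = φ(z)/(1−α) = 0.026674/0.01 = 2.667.
ES = 4.308% × 2.667 = 11.489%.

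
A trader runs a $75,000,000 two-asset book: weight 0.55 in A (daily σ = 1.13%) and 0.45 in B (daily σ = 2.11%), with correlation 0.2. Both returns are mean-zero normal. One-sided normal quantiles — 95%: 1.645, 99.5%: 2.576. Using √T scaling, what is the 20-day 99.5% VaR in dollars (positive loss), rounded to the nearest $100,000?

$10,700,000

σ_p = √(0.55²·1.13² + 0.45²·2.11² + 2·0.2·0.55·0.45·1.13·2.11) = 1.234%.
σ_{20d} = 1.234% × √20 = 5.519%.
VaR = 2.576 × 5.519% = 14.217%; on $75,000,000 that is $10,662,750.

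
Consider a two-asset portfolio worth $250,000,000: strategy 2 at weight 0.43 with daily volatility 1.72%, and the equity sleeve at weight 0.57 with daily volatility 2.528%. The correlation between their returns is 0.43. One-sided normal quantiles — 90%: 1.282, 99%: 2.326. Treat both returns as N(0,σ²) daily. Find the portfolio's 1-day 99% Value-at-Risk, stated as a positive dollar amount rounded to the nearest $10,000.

$10,940,000

σ_p² = 0.43²·1.72² + 0.57²·2.528² + 2·0.43·0.43·0.57·1.72·2.528 = 3.5399 (%²).
σ_p = √3.5399 = 1.881%.
VaR = 2.326 × 1.881% = 4.375%; on $250,000,000 that is $10,937,500.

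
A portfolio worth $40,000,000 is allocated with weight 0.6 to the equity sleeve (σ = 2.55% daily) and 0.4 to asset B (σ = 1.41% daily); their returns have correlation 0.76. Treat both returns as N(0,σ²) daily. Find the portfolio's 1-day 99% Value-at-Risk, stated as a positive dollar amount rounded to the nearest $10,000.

σ_p² = 0.6²·2.55² + 0.4²·1.41² + 2·0.76·0.6·0.4·2.55·1.41 = 3.9706 (%²).
σ_p = √3.9706 = 1.993%.
At 99%, z = 2.326.
VaR = 2.326 × 1.993% = 4.636%; on $40,000,000 that is $1,854,400.

$1,850,000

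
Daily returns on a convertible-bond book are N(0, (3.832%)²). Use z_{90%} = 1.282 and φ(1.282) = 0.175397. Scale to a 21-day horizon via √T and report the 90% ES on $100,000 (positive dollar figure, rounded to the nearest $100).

σ_{21d} = 3.832% × √21 = 17.560%.
ES multiplier = φ(z)/(1−α) = 0.175397/0.1 = 1.754.
ES = 17.560% × 1.754 = 30.800%; on $100,000: $30,800.

$30,800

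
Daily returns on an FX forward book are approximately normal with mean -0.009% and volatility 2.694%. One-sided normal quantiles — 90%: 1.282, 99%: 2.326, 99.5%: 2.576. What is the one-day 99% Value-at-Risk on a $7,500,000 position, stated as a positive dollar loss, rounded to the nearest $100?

$470,600

VaR = −μ + z·σ = −(-0.009%) + 2.326 × 2.694% = 6.275%.
On $7,500,000: 0.06275 × $7,500,000 = $470,625.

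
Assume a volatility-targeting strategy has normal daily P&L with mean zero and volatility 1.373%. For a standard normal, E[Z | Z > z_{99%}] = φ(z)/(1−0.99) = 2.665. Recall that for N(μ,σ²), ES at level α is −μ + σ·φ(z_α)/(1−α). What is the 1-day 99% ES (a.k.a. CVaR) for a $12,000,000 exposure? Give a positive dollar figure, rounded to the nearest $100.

ES = 1.373% × 2.665 = 3.659%.
On $12,000,000: 0.03659 × $12,000,000 = $439,080.

$439,100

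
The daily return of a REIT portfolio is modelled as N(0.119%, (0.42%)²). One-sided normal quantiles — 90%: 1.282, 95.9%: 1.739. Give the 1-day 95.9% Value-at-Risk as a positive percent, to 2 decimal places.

0.61%

VaR = −μ + z·σ = −(0.119%) + 1.739 × 0.42% = 0.611%.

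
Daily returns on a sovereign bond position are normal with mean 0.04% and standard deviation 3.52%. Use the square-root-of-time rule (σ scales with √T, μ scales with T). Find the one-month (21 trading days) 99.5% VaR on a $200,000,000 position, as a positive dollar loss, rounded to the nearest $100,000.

At 99.5%, z = 2.576.
σ_{21d} = 3.52% × √21 = 16.131%; μ_{21d} = 21 × 0.04% = 0.840%.
VaR = −(0.840%) + 2.576 × 16.131% = 40.713%.
On $200,000,000: 0.40713 × $200,000,000 = $81,426,000.

$81,400,000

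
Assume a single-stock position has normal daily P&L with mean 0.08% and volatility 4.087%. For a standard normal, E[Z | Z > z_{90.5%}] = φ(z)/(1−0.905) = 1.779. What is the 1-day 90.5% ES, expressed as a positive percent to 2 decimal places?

7.19%

ES = −(0.08%) + 4.087% × 1.779 = 7.191%.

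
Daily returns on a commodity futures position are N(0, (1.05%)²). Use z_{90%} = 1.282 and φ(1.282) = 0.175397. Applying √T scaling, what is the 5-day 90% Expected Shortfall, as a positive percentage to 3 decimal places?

4.118%

σ_{5d} = 1.05% × √5 = 2.348%.
ES multiplier = φ(z)/(1−α) = 0.175397/0.1 = 1.754.
ES = 2.348% × 1.754 = 4.118%.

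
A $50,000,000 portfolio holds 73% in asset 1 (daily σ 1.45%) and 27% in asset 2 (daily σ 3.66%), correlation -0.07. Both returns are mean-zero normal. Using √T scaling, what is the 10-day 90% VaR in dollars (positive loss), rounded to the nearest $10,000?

σ_p = √(0.73²·1.45² + 0.27²·3.66² + 2·-0.07·0.73·0.27·1.45·3.66) = 1.397%.
σ_{10d} = 1.397% × √10 = 4.418%.
z(90%) = 1.282.
VaR = 1.282 × 4.418% = 5.664%; on $50,000,000 that is $2,832,000.

$2,830,000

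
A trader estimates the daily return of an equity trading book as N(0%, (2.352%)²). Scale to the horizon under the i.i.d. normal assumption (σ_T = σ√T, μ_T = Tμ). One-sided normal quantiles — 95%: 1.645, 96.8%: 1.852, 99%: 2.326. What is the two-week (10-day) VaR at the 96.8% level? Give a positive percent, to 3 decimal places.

13.775%

σ_{10d} = 2.352% × √10 = 7.438%.
VaR = 1.852 × 7.438% = 13.775%.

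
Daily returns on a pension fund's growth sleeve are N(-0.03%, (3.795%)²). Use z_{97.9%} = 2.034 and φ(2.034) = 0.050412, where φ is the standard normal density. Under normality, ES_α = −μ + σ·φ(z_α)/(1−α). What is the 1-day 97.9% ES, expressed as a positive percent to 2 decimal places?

9.14%

Tail multiplier: φ(z)/(1−α) = 0.050412 / 0.021 = 2.401.
ES = −(-0.03%) + 3.795% × 2.401 = 9.142%.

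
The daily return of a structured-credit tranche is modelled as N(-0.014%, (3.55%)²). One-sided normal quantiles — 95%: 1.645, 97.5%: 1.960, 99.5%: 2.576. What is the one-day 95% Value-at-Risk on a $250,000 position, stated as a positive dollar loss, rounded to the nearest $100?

$14,600

VaR = −μ + z·σ = −(-0.014%) + 1.645 × 3.55% = 5.854%.
On $250,000: 0.05854 × $250,000 = $14,635.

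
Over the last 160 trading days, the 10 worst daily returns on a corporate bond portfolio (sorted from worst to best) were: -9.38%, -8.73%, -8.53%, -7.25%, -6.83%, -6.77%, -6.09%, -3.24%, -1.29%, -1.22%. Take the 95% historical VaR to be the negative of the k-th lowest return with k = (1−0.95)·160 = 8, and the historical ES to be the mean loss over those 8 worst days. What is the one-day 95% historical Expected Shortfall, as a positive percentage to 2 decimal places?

7.10%

The 8 worst returns sum to -56.82%.
ES = −(-56.82%) / 8 = 7.1025% ≈ 7.10%.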